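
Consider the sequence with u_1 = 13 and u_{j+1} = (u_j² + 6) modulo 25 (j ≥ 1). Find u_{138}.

Listing terms: u_1 = 13; u_2 = 0; u_3 = 6; u_4 = 17; u_5 = 20; u_6 = 6.
Since u_6 = u_3 = 6, the sequence is eventually periodic: after a pre-period of length 2 it cycles with period 3.
For j ≥ 3, u_j depends only on (j - 3) mod 3. (138 - 3) mod 3 = 0, so u_{138} = u_3 = 6.

6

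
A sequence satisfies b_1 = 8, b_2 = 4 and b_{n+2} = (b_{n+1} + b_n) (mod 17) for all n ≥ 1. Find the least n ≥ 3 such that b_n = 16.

b_1 = 8; b_2 = 4; b_3 = 12; b_4 = 16; b_5 = 11; b_6 = 10; b_7 = 4; b_8 = 14; b_9 = 1; b_{10} = 15; b_{11} = 16; b_{12} = 14; b_{13} = 13; b_{14} = 10; b_{15} = 6; b_{16} = 16; b_{17} = 5; b_{18} = 4; b_{19} = 9; b_{20} = 13; b_{21} = 5; b_{22} = 1; b_{23} = 6; b_{24} = 7; b_{25} = 13; b_{26} = 3; b_{27} = 16; b_{28} = 2; b_{29} = 1; b_{30} = 3; b_{31} = 4; b_{32} = 7; b_{33} = 11; b_{34} = 1; b_{35} = 12; b_{36} = 13; b_{37} = 8; b_{38} = 4.
The sequence repeats with period 36.
The value 16 first appears (with n ≥ 3) at b_4.

4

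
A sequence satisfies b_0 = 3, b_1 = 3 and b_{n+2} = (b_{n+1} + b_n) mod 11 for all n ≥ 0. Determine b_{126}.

We have b_0 = 3, b_1 = 3, b_2 = 6, b_3 = 9, b_4 = 4, b_5 = 2, b_6 = 6, b_7 = 8, b_8 = 3, b_9 = 0, b_{10} = 3, b_{11} = 3.
Since (b_{10}, b_{11}) = (b_0, b_1) = (3, 3) (two consecutive terms determine the rest), the sequence is periodic with period 10.
(126 - 0) mod 10 = 6, so b_{126} = b_6 = 6.

6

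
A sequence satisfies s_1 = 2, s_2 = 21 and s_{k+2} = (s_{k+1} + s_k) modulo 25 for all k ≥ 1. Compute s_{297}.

Listing terms: s_1 = 2; s_2 = 21; s_3 = 23; s_4 = 19; s_5 = 17; s_6 = 11; s_7 = 3; s_8 = 14; s_9 = 17; s_{10} = 6; s_{11} = 23; s_{12} = 4; s_{13} = 2; s_{14} = 6; s_{15} = 8; s_{16} = 14; s_{17} = 22; s_{18} = 11; s_{19} = 8; s_{20} = 19; s_{21} = 2; s_{22} = 21.
The sequence repeats with period 20.
(297 - 1) mod 20 = 16, so s_{297} = s_{17} = 22.

22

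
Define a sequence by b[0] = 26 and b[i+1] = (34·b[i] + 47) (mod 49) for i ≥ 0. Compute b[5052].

5

Computing terms: b[0] = 26, b[1] = 0, b[2] = 47, b[3] = 28, b[4] = 19, b[5] = 7, b[6] = 40, b[7] = 35, b[8] = 12, b[9] = 14, b[10] = 33, b[11] = 42, b[12] = 5, b[13] = 21, b[14] = 26.
The sequence repeats with period 14.
So b[5052] = b[0 + ((5052-0) mod 14)] = b[12] = 5.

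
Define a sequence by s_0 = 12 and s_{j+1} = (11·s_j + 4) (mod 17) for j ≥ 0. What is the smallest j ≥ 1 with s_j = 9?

11

s_0 = 12; s_1 = 0; s_2 = 4; s_3 = 14; s_4 = 5; s_5 = 8; s_6 = 7; s_7 = 13; s_8 = 11; s_9 = 6; s_{10} = 2; s_{11} = 9; s_{12} = 1; s_{13} = 15; s_{14} = 16; s_{15} = 10; s_{16} = 12.
Since s_{16} = s_0 = 12, the sequence is periodic with period 16.
The value 9 first appears (with j ≥ 1) at s_{11}.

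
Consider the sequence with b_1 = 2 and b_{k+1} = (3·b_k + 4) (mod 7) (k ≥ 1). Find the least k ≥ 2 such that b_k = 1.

4

Computing terms: b_1 = 2,  b_2 = 3,  b_3 = 6,  b_4 = 1,  b_5 = 0,  b_6 = 4,  b_7 = 2.
The sequence repeats with period 6.
The value 1 first appears (with k ≥ 2) at b_4.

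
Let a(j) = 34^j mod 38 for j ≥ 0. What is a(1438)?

Computing terms: a(0) = 1; a(1) = 34; a(2) = 16; a(3) = 12; a(4) = 28; a(5) = 2; a(6) = 30; a(7) = 32; a(8) = 24; a(9) = 18; a(10) = 4; a(11) = 22; a(12) = 26; a(13) = 10; a(14) = 36; a(15) = 8; a(16) = 6; a(17) = 14; a(18) = 20; a(19) = 34.
Since a(19) = a(1) = 34, the sequence is eventually periodic: after a pre-period of length 1 it cycles with period 18.
For j ≥ 1, a(j) depends only on (j - 1) mod 18. (1438 - 1) mod 18 = 15, so a(1438) = a(16) = 6.

6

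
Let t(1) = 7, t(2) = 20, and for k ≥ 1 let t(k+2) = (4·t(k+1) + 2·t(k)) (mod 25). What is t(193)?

Listing terms: t(1) = 7,  t(2) = 20,  t(3) = 19,  t(4) = 16,  t(5) = 2,  t(6) = 15,  t(7) = 14,  t(8) = 11,  t(9) = 22,  t(10) = 10,  t(11) = 9,  t(12) = 6,  t(13) = 17,  t(14) = 5,  t(15) = 4,  t(16) = 1,  t(17) = 12,  t(18) = 0,  t(19) = 24,  t(20) = 21,  t(21) = 7,  t(22) = 20.
Since (t(21), t(22)) = (t(1), t(2)) = (7, 20) (two consecutive terms determine the rest), the sequence is periodic with period 20.
So t(193) = t(1 + ((193-1) mod 20)) = t(13) = 17.

17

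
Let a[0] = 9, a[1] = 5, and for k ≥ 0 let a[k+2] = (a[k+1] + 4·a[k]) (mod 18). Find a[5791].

5

We have a[0] = 9,  a[1] = 5,  a[2] = 5,  a[3] = 7,  a[4] = 9,  a[5] = 1,  a[6] = 1,  a[7] = 5,  a[8] = 9,  a[9] = 11,  a[10] = 11,  a[11] = 1,  a[12] = 9,  a[13] = 13,  a[14] = 13,  a[15] = 11,  a[16] = 9,  a[17] = 17,  a[18] = 17,  a[19] = 13,  a[20] = 9,  a[21] = 7,  a[22] = 7,  a[23] = 17,  a[24] = 9,  a[25] = 5.
The sequence repeats with period 24.
So a[5791] = a[0 + ((5791-0) mod 24)] = a[7] = 5.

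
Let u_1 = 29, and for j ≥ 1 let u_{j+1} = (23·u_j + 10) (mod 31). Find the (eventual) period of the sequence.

10

u_1 = 29, u_2 = 26, u_3 = 19, u_4 = 13, u_5 = 30, u_6 = 18, u_7 = 21, u_8 = 28, u_9 = 3, u_{10} = 17, u_{11} = 29.
Since u_{11} = u_1 = 29, the sequence is periodic with period 10.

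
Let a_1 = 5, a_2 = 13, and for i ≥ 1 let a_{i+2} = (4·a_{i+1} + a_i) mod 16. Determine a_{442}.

Computing terms: a_1 = 5, a_2 = 13, a_3 = 9, a_4 = 1, a_5 = 13, a_6 = 5, a_7 = 1, a_8 = 9, a_9 = 5, a_{10} = 13.
Since (a_9, a_{10}) = (a_1, a_2) = (5, 13) (two consecutive terms determine the rest), the sequence is periodic with period 8.
So a_{442} = a_{1 + ((442-1) mod 8)} = a_2 = 13.

13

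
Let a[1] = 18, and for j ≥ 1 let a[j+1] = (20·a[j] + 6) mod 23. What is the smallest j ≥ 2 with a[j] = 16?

a[1] = 18; a[2] = 21; a[3] = 12; a[4] = 16; a[5] = 4; a[6] = 17; a[7] = 1; a[8] = 3; a[9] = 20; a[10] = 15; a[11] = 7; a[12] = 8; a[13] = 5; a[14] = 14; a[15] = 10; a[16] = 22; a[17] = 9; a[18] = 2; a[19] = 0; a[20] = 6; a[21] = 11; a[22] = 19; a[23] = 18.
Since a[23] = a[1] = 18, the sequence is periodic with period 22.
The value 16 first appears (with j ≥ 2) at a[4].

4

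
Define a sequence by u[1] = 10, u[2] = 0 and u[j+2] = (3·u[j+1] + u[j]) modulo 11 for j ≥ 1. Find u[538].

0

Computing terms: u[1] = 10,  u[2] = 0,  u[3] = 10,  u[4] = 8,  u[5] = 1,  u[6] = 0,  u[7] = 1,  u[8] = 3,  u[9] = 10,  u[10] = 0.
The sequence repeats with period 8.
(538 - 1) mod 8 = 1, so u[538] = u[2] = 0.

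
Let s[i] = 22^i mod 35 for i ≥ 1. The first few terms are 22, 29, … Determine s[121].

22

Computing terms: s[1] = 22; s[2] = 29; s[3] = 8; s[4] = 1; s[5] = 22.
Since s[5] = s[1] = 22, the sequence is periodic with period 4.
(121 - 1) mod 4 = 0, so s[121] = s[1] = 22.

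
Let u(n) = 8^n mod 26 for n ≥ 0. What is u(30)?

12

Computing terms: u(0) = 1,  u(1) = 8,  u(2) = 12,  u(3) = 18,  u(4) = 14,  u(5) = 8.
Since u(5) = u(1) = 8, the sequence is eventually periodic: after a pre-period of length 1 it cycles with period 4.
For n ≥ 1, u(n) depends only on (n - 1) mod 4. (30 - 1) mod 4 = 1, so u(30) = u(2) = 12.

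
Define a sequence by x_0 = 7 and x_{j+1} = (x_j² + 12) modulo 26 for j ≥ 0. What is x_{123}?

3

We have x_0 = 7, x_1 = 9, x_2 = 15, x_3 = 3, x_4 = 21, x_5 = 11, x_6 = 3.
Since x_6 = x_3 = 3, the sequence is eventually periodic: after a pre-period of length 3 it cycles with period 3.
For j ≥ 3, x_j depends only on (j - 3) mod 3. (123 - 3) mod 3 = 0, so x_{123} = x_3 = 3.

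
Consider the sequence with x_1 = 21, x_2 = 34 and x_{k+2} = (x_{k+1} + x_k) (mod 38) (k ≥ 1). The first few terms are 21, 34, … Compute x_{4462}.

Computing terms: x_1 = 21, x_2 = 34, x_3 = 17, x_4 = 13, x_5 = 30, x_6 = 5, x_7 = 35, x_8 = 2, x_9 = 37, x_{10} = 1, x_{11} = 0, x_{12} = 1, x_{13} = 1, x_{14} = 2, x_{15} = 3, x_{16} = 5, x_{17} = 8, x_{18} = 13, x_{19} = 21, x_{20} = 34.
Since (x_{19}, x_{20}) = (x_1, x_2) = (21, 34) (two consecutive terms determine the rest), the sequence is periodic with period 18.
So x_{4462} = x_{1 + ((4462-1) mod 18)} = x_{16} = 5.

5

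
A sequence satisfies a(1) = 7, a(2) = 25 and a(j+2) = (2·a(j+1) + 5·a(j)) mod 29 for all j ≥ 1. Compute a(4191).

We have a(1) = 7,  a(2) = 25,  a(3) = 27,  a(4) = 5,  a(5) = 0,  a(6) = 25,  a(7) = 21,  a(8) = 22,  a(9) = 4,  a(10) = 2,  a(11) = 24,  a(12) = 0,  a(13) = 4,  a(14) = 8,  a(15) = 7,  a(16) = 25.
Since (a(15), a(16)) = (a(1), a(2)) = (7, 25) (two consecutive terms determine the rest), the sequence is periodic with period 14.
So a(4191) = a(1 + ((4191-1) mod 14)) = a(5) = 0.

0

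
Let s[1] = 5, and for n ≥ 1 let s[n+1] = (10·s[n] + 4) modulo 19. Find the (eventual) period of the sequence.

Computing terms: s[1] = 5,  s[2] = 16,  s[3] = 12,  s[4] = 10,  s[5] = 9,  s[6] = 18,  s[7] = 13,  s[8] = 1,  s[9] = 14,  s[10] = 11,  s[11] = 0,  s[12] = 4,  s[13] = 6,  s[14] = 7,  s[15] = 17,  s[16] = 3,  s[17] = 15,  s[18] = 2,  s[19] = 5.
Since s[19] = s[1] = 5, the sequence is periodic with period 18.

18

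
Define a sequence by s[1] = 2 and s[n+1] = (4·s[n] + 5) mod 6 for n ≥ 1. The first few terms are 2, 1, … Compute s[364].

5

Computing terms: s[1] = 2,  s[2] = 1,  s[3] = 3,  s[4] = 5,  s[5] = 1.
Since s[5] = s[2] = 1, the sequence is eventually periodic: after a pre-period of length 1 it cycles with period 3.
For n ≥ 2, s[n] depends only on (n - 2) mod 3. (364 - 2) mod 3 = 2, so s[364] = s[4] = 5.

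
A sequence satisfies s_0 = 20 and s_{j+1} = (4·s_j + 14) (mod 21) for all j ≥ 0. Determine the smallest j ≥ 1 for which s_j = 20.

3

s_0 = 20,  s_1 = 10,  s_2 = 12,  s_3 = 20.
Since s_3 = s_0 = 20, the sequence is periodic with period 3.
The value 20 next appears (with j ≥ 1) at s_3.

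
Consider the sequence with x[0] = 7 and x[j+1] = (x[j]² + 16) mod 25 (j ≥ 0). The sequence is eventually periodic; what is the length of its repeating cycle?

3

Listing terms: x[0] = 7; x[1] = 15; x[2] = 16; x[3] = 22; x[4] = 0; x[5] = 16.
Since x[5] = x[2] = 16, the sequence is eventually periodic: after a pre-period of length 2 it cycles with period 3.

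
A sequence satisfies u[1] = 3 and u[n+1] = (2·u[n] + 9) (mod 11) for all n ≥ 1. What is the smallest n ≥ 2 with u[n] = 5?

9

Listing terms: u[1] = 3,  u[2] = 4,  u[3] = 6,  u[4] = 10,  u[5] = 7,  u[6] = 1,  u[7] = 0,  u[8] = 9,  u[9] = 5,  u[10] = 8,  u[11] = 3.
Since u[11] = u[1] = 3, the sequence is periodic with period 10.
The value 5 first appears (with n ≥ 2) at u[9].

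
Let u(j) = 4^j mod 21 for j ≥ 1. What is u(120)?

We have u(1) = 4; u(2) = 16; u(3) = 1; u(4) = 4.
The sequence repeats with period 3.
So u(120) = u(1 + ((120-1) mod 3)) = u(3) = 1.

1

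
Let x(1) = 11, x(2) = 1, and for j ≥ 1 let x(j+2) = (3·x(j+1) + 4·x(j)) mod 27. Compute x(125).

We have x(1) = 11, x(2) = 1, x(3) = 20, x(4) = 10, x(5) = 2, x(6) = 19, x(7) = 11, x(8) = 1.
The sequence repeats with period 6.
So x(125) = x(1 + ((125-1) mod 6)) = x(5) = 2.

2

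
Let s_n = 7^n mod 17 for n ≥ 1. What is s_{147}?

We have s_1 = 7, s_2 = 15, s_3 = 3, s_4 = 4, s_5 = 11, s_6 = 9, s_7 = 12, s_8 = 16, s_9 = 10, s_{10} = 2, s_{11} = 14, s_{12} = 13, s_{13} = 6, s_{14} = 8, s_{15} = 5, s_{16} = 1, s_{17} = 7.
The sequence repeats with period 16.
So s_{147} = s_{1 + ((147-1) mod 16)} = s_3 = 3.

3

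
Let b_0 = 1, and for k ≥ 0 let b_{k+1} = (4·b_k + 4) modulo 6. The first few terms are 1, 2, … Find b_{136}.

2

b_0 = 1, b_1 = 2, b_2 = 0, b_3 = 4, b_4 = 2.
Since b_4 = b_1 = 2, the sequence is eventually periodic: after a pre-period of length 1 it cycles with period 3.
For k ≥ 1, b_k depends only on (k - 1) mod 3. (136 - 1) mod 3 = 0, so b_{136} = b_1 = 2.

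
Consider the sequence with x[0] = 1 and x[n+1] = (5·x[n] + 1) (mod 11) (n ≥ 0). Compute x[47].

9

Computing terms: x[0] = 1; x[1] = 6; x[2] = 9; x[3] = 2; x[4] = 0; x[5] = 1.
The sequence repeats with period 5.
So x[47] = x[0 + ((47-0) mod 5)] = x[2] = 9.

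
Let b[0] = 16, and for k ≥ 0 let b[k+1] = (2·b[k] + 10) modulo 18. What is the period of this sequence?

We have b[0] = 16, b[1] = 6, b[2] = 4, b[3] = 0, b[4] = 10, b[5] = 12, b[6] = 16.
The sequence repeats with period 6.

6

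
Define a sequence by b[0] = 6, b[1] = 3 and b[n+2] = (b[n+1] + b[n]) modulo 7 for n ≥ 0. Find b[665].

4

Computing terms: b[0] = 6,  b[1] = 3,  b[2] = 2,  b[3] = 5,  b[4] = 0,  b[5] = 5,  b[6] = 5,  b[7] = 3,  b[8] = 1,  b[9] = 4,  b[10] = 5,  b[11] = 2,  b[12] = 0,  b[13] = 2,  b[14] = 2,  b[15] = 4,  b[16] = 6,  b[17] = 3.
The sequence repeats with period 16.
So b[665] = b[0 + ((665-0) mod 16)] = b[9] = 4.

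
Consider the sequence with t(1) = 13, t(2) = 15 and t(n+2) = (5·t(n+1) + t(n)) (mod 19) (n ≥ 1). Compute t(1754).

t(1) = 13, t(2) = 15, t(3) = 12, t(4) = 18, t(5) = 7, t(6) = 15, t(7) = 6, t(8) = 7, t(9) = 3, t(10) = 3, t(11) = 18, t(12) = 17, t(13) = 8, t(14) = 0, t(15) = 8, t(16) = 2, t(17) = 18, t(18) = 16, t(19) = 3, t(20) = 12, t(21) = 6, t(22) = 4, t(23) = 7, t(24) = 1, t(25) = 12, t(26) = 4, t(27) = 13, t(28) = 12, t(29) = 16, t(30) = 16, t(31) = 1, t(32) = 2, t(33) = 11, t(34) = 0, t(35) = 11, t(36) = 17, t(37) = 1, t(38) = 3, t(39) = 16, t(40) = 7, t(41) = 13, t(42) = 15.
Since (t(41), t(42)) = (t(1), t(2)) = (13, 15) (two consecutive terms determine the rest), the sequence is periodic with period 40.
(1754 - 1) mod 40 = 33, so t(1754) = t(34) = 0.

0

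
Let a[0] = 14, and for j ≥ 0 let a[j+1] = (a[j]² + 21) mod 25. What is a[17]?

a[0] = 14; a[1] = 17; a[2] = 10; a[3] = 21; a[4] = 12; a[5] = 15; a[6] = 21.
Since a[6] = a[3] = 21, the sequence is eventually periodic: after a pre-period of length 3 it cycles with period 3.
For j ≥ 3, a[j] depends only on (j - 3) mod 3. (17 - 3) mod 3 = 2, so a[17] = a[5] = 15.

15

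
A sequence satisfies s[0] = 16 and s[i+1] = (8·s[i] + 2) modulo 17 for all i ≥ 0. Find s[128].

s[0] = 16; s[1] = 11; s[2] = 5; s[3] = 8; s[4] = 15; s[5] = 3; s[6] = 9; s[7] = 6; s[8] = 16.
The sequence repeats with period 8.
(128 - 0) mod 8 = 0, so s[128] = s[0] = 16.

16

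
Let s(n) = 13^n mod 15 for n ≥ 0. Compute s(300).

1

We have s(0) = 1; s(1) = 13; s(2) = 4; s(3) = 7; s(4) = 1.
Since s(4) = s(0) = 1, the sequence is periodic with period 4.
So s(300) = s(0 + ((300-0) mod 4)) = s(0) = 1.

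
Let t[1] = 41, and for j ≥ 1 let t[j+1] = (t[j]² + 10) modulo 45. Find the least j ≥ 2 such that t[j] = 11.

Computing terms: t[1] = 41; t[2] = 26; t[3] = 11; t[4] = 41.
Since t[4] = t[1] = 41, the sequence is periodic with period 3.
The value 11 first appears (with j ≥ 2) at t[3].

3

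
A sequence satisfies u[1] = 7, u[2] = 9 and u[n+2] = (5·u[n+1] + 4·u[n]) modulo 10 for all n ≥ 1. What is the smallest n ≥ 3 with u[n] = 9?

Computing terms: u[1] = 7,  u[2] = 9,  u[3] = 3,  u[4] = 1,  u[5] = 7,  u[6] = 9.
Since (u[5], u[6]) = (u[1], u[2]) = (7, 9) (two consecutive terms determine the rest), the sequence is periodic with period 4.
The value 9 next appears (with n ≥ 3) at u[6].

6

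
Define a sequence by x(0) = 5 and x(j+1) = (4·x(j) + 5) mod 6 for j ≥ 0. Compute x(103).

1

x(0) = 5, x(1) = 1, x(2) = 3, x(3) = 5.
Since x(3) = x(0) = 5, the sequence is periodic with period 3.
(103 - 0) mod 3 = 1, so x(103) = x(1) = 1.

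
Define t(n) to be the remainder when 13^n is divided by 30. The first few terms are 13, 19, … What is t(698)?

We have t(1) = 13; t(2) = 19; t(3) = 7; t(4) = 1; t(5) = 13.
The sequence repeats with period 4.
(698 - 1) mod 4 = 1, so t(698) = t(2) = 19.

19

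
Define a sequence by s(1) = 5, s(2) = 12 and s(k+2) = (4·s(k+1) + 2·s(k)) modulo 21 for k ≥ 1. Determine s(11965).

2

s(1) = 5; s(2) = 12; s(3) = 16; s(4) = 4; s(5) = 6; s(6) = 11; s(7) = 14; s(8) = 15; s(9) = 4; s(10) = 4; s(11) = 3; s(12) = 20; s(13) = 2; s(14) = 6; s(15) = 7; s(16) = 19; s(17) = 6; s(18) = 20; s(19) = 8; s(20) = 9; s(21) = 10; s(22) = 16; s(23) = 0; s(24) = 11; s(25) = 2; s(26) = 9; s(27) = 19; s(28) = 10; s(29) = 15; s(30) = 17; s(31) = 14; s(32) = 6; s(33) = 10; s(34) = 10; s(35) = 18; s(36) = 8; s(37) = 5; s(38) = 15; s(39) = 7; s(40) = 16; s(41) = 15; s(42) = 8; s(43) = 20; s(44) = 12; s(45) = 4; s(46) = 19; s(47) = 0; s(48) = 17; s(49) = 5; s(50) = 12.
Since (s(49), s(50)) = (s(1), s(2)) = (5, 12) (two consecutive terms determine the rest), the sequence is periodic with period 48.
(11965 - 1) mod 48 = 12, so s(11965) = s(13) = 2.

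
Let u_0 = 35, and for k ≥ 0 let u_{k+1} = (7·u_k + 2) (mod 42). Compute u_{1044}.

u_0 = 35, u_1 = 37, u_2 = 9, u_3 = 23, u_4 = 37.
Since u_4 = u_1 = 37, the sequence is eventually periodic: after a pre-period of length 1 it cycles with period 3.
For k ≥ 1, u_k depends only on (k - 1) mod 3. (1044 - 1) mod 3 = 2, so u_{1044} = u_3 = 23.

23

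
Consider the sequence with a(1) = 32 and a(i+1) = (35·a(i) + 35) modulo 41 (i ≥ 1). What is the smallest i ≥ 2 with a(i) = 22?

Listing terms: a(1) = 32,  a(2) = 7,  a(3) = 34,  a(4) = 36,  a(5) = 24,  a(6) = 14,  a(7) = 33,  a(8) = 1,  a(9) = 29,  a(10) = 25,  a(11) = 8,  a(12) = 28,  a(13) = 31,  a(14) = 13,  a(15) = 39,  a(16) = 6,  a(17) = 40,  a(18) = 0,  a(19) = 35,  a(20) = 30,  a(21) = 19,  a(22) = 3,  a(23) = 17,  a(24) = 15,  a(25) = 27,  a(26) = 37,  a(27) = 18,  a(28) = 9,  a(29) = 22,  a(30) = 26,  a(31) = 2,  a(32) = 23,  a(33) = 20,  a(34) = 38,  a(35) = 12,  a(36) = 4,  a(37) = 11,  a(38) = 10,  a(39) = 16,  a(40) = 21,  a(41) = 32.
The sequence repeats with period 40.
The value 22 first appears (with i ≥ 2) at a(29).

29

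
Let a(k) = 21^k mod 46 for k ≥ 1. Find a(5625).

7

Computing terms: a(1) = 21; a(2) = 27; a(3) = 15; a(4) = 39; a(5) = 37; a(6) = 41; a(7) = 33; a(8) = 3; a(9) = 17; a(10) = 35; a(11) = 45; a(12) = 25; a(13) = 19; a(14) = 31; a(15) = 7; a(16) = 9; a(17) = 5; a(18) = 13; a(19) = 43; a(20) = 29; a(21) = 11; a(22) = 1; a(23) = 21.
The sequence repeats with period 22.
(5625 - 1) mod 22 = 14, so a(5625) = a(15) = 7.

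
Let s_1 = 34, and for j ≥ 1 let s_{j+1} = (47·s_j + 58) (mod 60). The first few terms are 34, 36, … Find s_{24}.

48

Computing terms: s_1 = 34,  s_2 = 36,  s_3 = 10,  s_4 = 48,  s_5 = 34.
Since s_5 = s_1 = 34, the sequence is periodic with period 4.
So s_{24} = s_{1 + ((24-1) mod 4)} = s_4 = 48.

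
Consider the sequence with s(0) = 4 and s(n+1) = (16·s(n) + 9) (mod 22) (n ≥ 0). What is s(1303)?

Computing terms: s(0) = 4,  s(1) = 7,  s(2) = 11,  s(3) = 9,  s(4) = 21,  s(5) = 15,  s(6) = 7.
Since s(6) = s(1) = 7, the sequence is eventually periodic: after a pre-period of length 1 it cycles with period 5.
For n ≥ 1, s(n) depends only on (n - 1) mod 5. (1303 - 1) mod 5 = 2, so s(1303) = s(3) = 9.

9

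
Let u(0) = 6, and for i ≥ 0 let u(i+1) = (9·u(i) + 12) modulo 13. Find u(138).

6

u(0) = 6, u(1) = 1, u(2) = 8, u(3) = 6.
Since u(3) = u(0) = 6, the sequence is periodic with period 3.
So u(138) = u(0 + ((138-0) mod 3)) = u(0) = 6.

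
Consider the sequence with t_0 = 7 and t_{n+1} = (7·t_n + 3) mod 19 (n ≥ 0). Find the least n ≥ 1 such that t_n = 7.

3

Computing terms: t_0 = 7, t_1 = 14, t_2 = 6, t_3 = 7.
Since t_3 = t_0 = 7, the sequence is periodic with period 3.
The value 7 next appears (with n ≥ 1) at t_3.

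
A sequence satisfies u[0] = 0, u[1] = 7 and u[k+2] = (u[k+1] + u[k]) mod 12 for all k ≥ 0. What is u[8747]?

11

We have u[0] = 0, u[1] = 7, u[2] = 7, u[3] = 2, u[4] = 9, u[5] = 11, u[6] = 8, u[7] = 7, u[8] = 3, u[9] = 10, u[10] = 1, u[11] = 11, u[12] = 0, u[13] = 11, u[14] = 11, u[15] = 10, u[16] = 9, u[17] = 7, u[18] = 4, u[19] = 11, u[20] = 3, u[21] = 2, u[22] = 5, u[23] = 7, u[24] = 0, u[25] = 7.
Since (u[24], u[25]) = (u[0], u[1]) = (0, 7) (two consecutive terms determine the rest), the sequence is periodic with period 24.
(8747 - 0) mod 24 = 11, so u[8747] = u[11] = 11.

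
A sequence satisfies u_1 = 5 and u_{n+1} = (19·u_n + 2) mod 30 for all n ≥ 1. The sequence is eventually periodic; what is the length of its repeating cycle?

Computing terms: u_1 = 5, u_2 = 7, u_3 = 15, u_4 = 17, u_5 = 25, u_6 = 27, u_7 = 5.
The sequence repeats with period 6.

6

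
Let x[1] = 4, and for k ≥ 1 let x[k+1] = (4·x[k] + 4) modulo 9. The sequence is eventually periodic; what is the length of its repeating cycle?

Listing terms: x[1] = 4,  x[2] = 2,  x[3] = 3,  x[4] = 7,  x[5] = 5,  x[6] = 6,  x[7] = 1,  x[8] = 8,  x[9] = 0,  x[10] = 4.
The sequence repeats with period 9.

9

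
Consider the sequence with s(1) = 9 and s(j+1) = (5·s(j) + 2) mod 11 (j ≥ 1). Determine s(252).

We have s(1) = 9,  s(2) = 3,  s(3) = 6,  s(4) = 10,  s(5) = 8,  s(6) = 9.
Since s(6) = s(1) = 9, the sequence is periodic with period 5.
So s(252) = s(1 + ((252-1) mod 5)) = s(2) = 3.

3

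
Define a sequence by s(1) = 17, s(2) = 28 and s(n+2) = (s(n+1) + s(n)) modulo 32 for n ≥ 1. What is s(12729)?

9

Listing terms: s(1) = 17; s(2) = 28; s(3) = 13; s(4) = 9; s(5) = 22; s(6) = 31; s(7) = 21; s(8) = 20; s(9) = 9; s(10) = 29; s(11) = 6; s(12) = 3; s(13) = 9; s(14) = 12; s(15) = 21; s(16) = 1; s(17) = 22; s(18) = 23; s(19) = 13; s(20) = 4; s(21) = 17; s(22) = 21; s(23) = 6; s(24) = 27; s(25) = 1; s(26) = 28; s(27) = 29; s(28) = 25; s(29) = 22; s(30) = 15; s(31) = 5; s(32) = 20; s(33) = 25; s(34) = 13; s(35) = 6; s(36) = 19; s(37) = 25; s(38) = 12; s(39) = 5; s(40) = 17; s(41) = 22; s(42) = 7; s(43) = 29; s(44) = 4; s(45) = 1; s(46) = 5; s(47) = 6; s(48) = 11; s(49) = 17; s(50) = 28.
Since (s(49), s(50)) = (s(1), s(2)) = (17, 28) (two consecutive terms determine the rest), the sequence is periodic with period 48.
(12729 - 1) mod 48 = 8, so s(12729) = s(9) = 9.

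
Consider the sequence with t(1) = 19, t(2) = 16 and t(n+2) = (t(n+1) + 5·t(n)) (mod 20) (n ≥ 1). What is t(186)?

Listing terms: t(1) = 19,  t(2) = 16,  t(3) = 11,  t(4) = 11,  t(5) = 6,  t(6) = 1,  t(7) = 11,  t(8) = 16,  t(9) = 11.
Since (t(8), t(9)) = (t(2), t(3)) = (16, 11) (two consecutive terms determine the rest), the sequence is eventually periodic: after a pre-period of length 1 it cycles with period 6.
For n ≥ 2, t(n) depends only on (n - 2) mod 6. (186 - 2) mod 6 = 4, so t(186) = t(6) = 1.

1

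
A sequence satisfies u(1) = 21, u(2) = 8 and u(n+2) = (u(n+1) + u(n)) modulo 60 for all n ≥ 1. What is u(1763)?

14

Listing terms: u(1) = 21, u(2) = 8, u(3) = 29, u(4) = 37, u(5) = 6, u(6) = 43, u(7) = 49, u(8) = 32, u(9) = 21, u(10) = 53, u(11) = 14, u(12) = 7, u(13) = 21, u(14) = 28, u(15) = 49, u(16) = 17, u(17) = 6, u(18) = 23, u(19) = 29, u(20) = 52, u(21) = 21, u(22) = 13, u(23) = 34, u(24) = 47, u(25) = 21, u(26) = 8.
Since (u(25), u(26)) = (u(1), u(2)) = (21, 8) (two consecutive terms determine the rest), the sequence is periodic with period 24.
(1763 - 1) mod 24 = 10, so u(1763) = u(11) = 14.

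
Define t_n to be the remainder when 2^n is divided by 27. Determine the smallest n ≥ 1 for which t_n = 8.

We have t_0 = 1,  t_1 = 2,  t_2 = 4,  t_3 = 8,  t_4 = 16,  t_5 = 5,  t_6 = 10,  t_7 = 20,  t_8 = 13,  t_9 = 26,  t_{10} = 25,  t_{11} = 23,  t_{12} = 19,  t_{13} = 11,  t_{14} = 22,  t_{15} = 17,  t_{16} = 7,  t_{17} = 14,  t_{18} = 1.
The sequence repeats with period 18.
The value 8 first appears (with n ≥ 1) at t_3.

3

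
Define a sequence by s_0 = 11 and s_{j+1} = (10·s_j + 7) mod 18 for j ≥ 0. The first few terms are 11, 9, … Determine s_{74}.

7

Listing terms: s_0 = 11, s_1 = 9, s_2 = 7, s_3 = 5, s_4 = 3, s_5 = 1, s_6 = 17, s_7 = 15, s_8 = 13, s_9 = 11.
The sequence repeats with period 9.
So s_{74} = s_{0 + ((74-0) mod 9)} = s_2 = 7.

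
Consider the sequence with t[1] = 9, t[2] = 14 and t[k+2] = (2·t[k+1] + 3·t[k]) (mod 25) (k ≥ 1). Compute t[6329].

t[1] = 9,  t[2] = 14,  t[3] = 5,  t[4] = 2,  t[5] = 19,  t[6] = 19,  t[7] = 20,  t[8] = 22,  t[9] = 4,  t[10] = 24,  t[11] = 10,  t[12] = 17,  t[13] = 14,  t[14] = 4,  t[15] = 0,  t[16] = 12,  t[17] = 24,  t[18] = 9,  t[19] = 15,  t[20] = 7,  t[21] = 9,  t[22] = 14.
Since (t[21], t[22]) = (t[1], t[2]) = (9, 14) (two consecutive terms determine the rest), the sequence is periodic with period 20.
(6329 - 1) mod 20 = 8, so t[6329] = t[9] = 4.

4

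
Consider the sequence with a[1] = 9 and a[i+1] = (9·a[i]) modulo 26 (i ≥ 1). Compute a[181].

9

We have a[1] = 9,  a[2] = 3,  a[3] = 1,  a[4] = 9.
The sequence repeats with period 3.
So a[181] = a[1 + ((181-1) mod 3)] = a[1] = 9.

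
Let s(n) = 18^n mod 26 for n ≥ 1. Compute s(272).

Computing terms: s(1) = 18, s(2) = 12, s(3) = 8, s(4) = 14, s(5) = 18.
Since s(5) = s(1) = 18, the sequence is periodic with period 4.
(272 - 1) mod 4 = 3, so s(272) = s(4) = 14.

14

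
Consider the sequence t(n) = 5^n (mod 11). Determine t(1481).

5

t(0) = 1; t(1) = 5; t(2) = 3; t(3) = 4; t(4) = 9; t(5) = 1.
Since t(5) = t(0) = 1, the sequence is periodic with period 5.
(1481 - 0) mod 5 = 1, so t(1481) = t(1) = 5.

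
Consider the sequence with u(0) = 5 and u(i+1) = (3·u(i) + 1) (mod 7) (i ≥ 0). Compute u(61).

2

Computing terms: u(0) = 5, u(1) = 2, u(2) = 0, u(3) = 1, u(4) = 4, u(5) = 6, u(6) = 5.
The sequence repeats with period 6.
So u(61) = u(0 + ((61-0) mod 6)) = u(1) = 2.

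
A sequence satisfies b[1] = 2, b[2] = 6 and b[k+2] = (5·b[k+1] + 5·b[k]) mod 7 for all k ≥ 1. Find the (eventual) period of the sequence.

b[1] = 2,  b[2] = 6,  b[3] = 5,  b[4] = 6,  b[5] = 6,  b[6] = 4,  b[7] = 1,  b[8] = 4,  b[9] = 4,  b[10] = 5,  b[11] = 3,  b[12] = 5,  b[13] = 5,  b[14] = 1,  b[15] = 2,  b[16] = 1,  b[17] = 1,  b[18] = 3,  b[19] = 6,  b[20] = 3,  b[21] = 3,  b[22] = 2,  b[23] = 4,  b[24] = 2,  b[25] = 2,  b[26] = 6.
Since (b[25], b[26]) = (b[1], b[2]) = (2, 6) (two consecutive terms determine the rest), the sequence is periodic with period 24.

24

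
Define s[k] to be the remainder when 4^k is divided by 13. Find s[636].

We have s[0] = 1,  s[1] = 4,  s[2] = 3,  s[3] = 12,  s[4] = 9,  s[5] = 10,  s[6] = 1.
The sequence repeats with period 6.
(636 - 0) mod 6 = 0, so s[636] = s[0] = 1.

1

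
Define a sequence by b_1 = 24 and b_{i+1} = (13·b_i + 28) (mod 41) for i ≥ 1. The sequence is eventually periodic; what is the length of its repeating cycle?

40

We have b_1 = 24, b_2 = 12, b_3 = 20, b_4 = 1, b_5 = 0, b_6 = 28, b_7 = 23, b_8 = 40, b_9 = 15, b_{10} = 18, b_{11} = 16, b_{12} = 31, b_{13} = 21, b_{14} = 14, b_{15} = 5, b_{16} = 11, b_{17} = 7, b_{18} = 37, b_{19} = 17, b_{20} = 3, b_{21} = 26, b_{22} = 38, b_{23} = 30, b_{24} = 8, b_{25} = 9, b_{26} = 22, b_{27} = 27, b_{28} = 10, b_{29} = 35, b_{30} = 32, b_{31} = 34, b_{32} = 19, b_{33} = 29, b_{34} = 36, b_{35} = 4, b_{36} = 39, b_{37} = 2, b_{38} = 13, b_{39} = 33, b_{40} = 6, b_{41} = 24.
Since b_{41} = b_1 = 24, the sequence is periodic with period 40.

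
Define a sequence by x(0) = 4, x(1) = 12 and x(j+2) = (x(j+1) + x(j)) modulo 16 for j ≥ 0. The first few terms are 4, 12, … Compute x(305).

8

We have x(0) = 4; x(1) = 12; x(2) = 0; x(3) = 12; x(4) = 12; x(5) = 8; x(6) = 4; x(7) = 12.
Since (x(6), x(7)) = (x(0), x(1)) = (4, 12) (two consecutive terms determine the rest), the sequence is periodic with period 6.
So x(305) = x(0 + ((305-0) mod 6)) = x(5) = 8.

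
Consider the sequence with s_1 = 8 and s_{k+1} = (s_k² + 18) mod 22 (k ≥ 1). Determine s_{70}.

8

We have s_1 = 8; s_2 = 16; s_3 = 10; s_4 = 8.
Since s_4 = s_1 = 8, the sequence is periodic with period 3.
So s_{70} = s_{1 + ((70-1) mod 3)} = s_1 = 8.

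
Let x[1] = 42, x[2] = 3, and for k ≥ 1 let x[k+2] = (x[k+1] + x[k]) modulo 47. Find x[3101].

Listing terms: x[1] = 42, x[2] = 3, x[3] = 45, x[4] = 1, x[5] = 46, x[6] = 0, x[7] = 46, x[8] = 46, x[9] = 45, x[10] = 44, x[11] = 42, x[12] = 39, x[13] = 34, x[14] = 26, x[15] = 13, x[16] = 39, x[17] = 5, x[18] = 44, x[19] = 2, x[20] = 46, x[21] = 1, x[22] = 0, x[23] = 1, x[24] = 1, x[25] = 2, x[26] = 3, x[27] = 5, x[28] = 8, x[29] = 13, x[30] = 21, x[31] = 34, x[32] = 8, x[33] = 42, x[34] = 3.
The sequence repeats with period 32.
(3101 - 1) mod 32 = 28, so x[3101] = x[29] = 13.

13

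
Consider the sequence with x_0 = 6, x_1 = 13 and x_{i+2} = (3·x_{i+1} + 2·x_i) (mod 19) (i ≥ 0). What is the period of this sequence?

18

x_0 = 6; x_1 = 13; x_2 = 13; x_3 = 8; x_4 = 12; x_5 = 14; x_6 = 9; x_7 = 17; x_8 = 12; x_9 = 13; x_{10} = 6; x_{11} = 6; x_{12} = 11; x_{13} = 7; x_{14} = 5; x_{15} = 10; x_{16} = 2; x_{17} = 7; x_{18} = 6; x_{19} = 13.
Since (x_{18}, x_{19}) = (x_0, x_1) = (6, 13) (two consecutive terms determine the rest), the sequence is periodic with period 18.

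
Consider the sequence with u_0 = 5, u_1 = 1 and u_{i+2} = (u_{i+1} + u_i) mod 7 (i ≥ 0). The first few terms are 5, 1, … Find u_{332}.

1

u_0 = 5, u_1 = 1, u_2 = 6, u_3 = 0, u_4 = 6, u_5 = 6, u_6 = 5, u_7 = 4, u_8 = 2, u_9 = 6, u_{10} = 1, u_{11} = 0, u_{12} = 1, u_{13} = 1, u_{14} = 2, u_{15} = 3, u_{16} = 5, u_{17} = 1.
The sequence repeats with period 16.
(332 - 0) mod 16 = 12, so u_{332} = u_{12} = 1.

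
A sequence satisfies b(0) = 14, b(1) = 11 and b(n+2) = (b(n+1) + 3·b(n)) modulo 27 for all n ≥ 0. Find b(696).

We have b(0) = 14; b(1) = 11; b(2) = 26; b(3) = 5; b(4) = 2; b(5) = 17; b(6) = 23; b(7) = 20; b(8) = 8; b(9) = 14; b(10) = 11.
The sequence repeats with period 9.
(696 - 0) mod 9 = 3, so b(696) = b(3) = 5.

5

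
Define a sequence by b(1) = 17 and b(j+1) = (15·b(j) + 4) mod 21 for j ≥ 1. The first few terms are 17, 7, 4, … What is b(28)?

b(1) = 17; b(2) = 7; b(3) = 4; b(4) = 1; b(5) = 19; b(6) = 16; b(7) = 13; b(8) = 10; b(9) = 7.
Since b(9) = b(2) = 7, the sequence is eventually periodic: after a pre-period of length 1 it cycles with period 7.
For j ≥ 2, b(j) depends only on (j - 2) mod 7. (28 - 2) mod 7 = 5, so b(28) = b(7) = 13.

13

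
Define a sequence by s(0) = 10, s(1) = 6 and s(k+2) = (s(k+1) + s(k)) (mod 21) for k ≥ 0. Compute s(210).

Computing terms: s(0) = 10, s(1) = 6, s(2) = 16, s(3) = 1, s(4) = 17, s(5) = 18, s(6) = 14, s(7) = 11, s(8) = 4, s(9) = 15, s(10) = 19, s(11) = 13, s(12) = 11, s(13) = 3, s(14) = 14, s(15) = 17, s(16) = 10, s(17) = 6.
The sequence repeats with period 16.
So s(210) = s(0 + ((210-0) mod 16)) = s(2) = 16.

16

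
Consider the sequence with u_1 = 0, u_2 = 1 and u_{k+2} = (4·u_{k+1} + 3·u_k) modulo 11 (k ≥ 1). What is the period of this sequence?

40

Listing terms: u_1 = 0, u_2 = 1, u_3 = 4, u_4 = 8, u_5 = 0, u_6 = 2, u_7 = 8, u_8 = 5, u_9 = 0, u_{10} = 4, u_{11} = 5, u_{12} = 10, u_{13} = 0, u_{14} = 8, u_{15} = 10, u_{16} = 9, u_{17} = 0, u_{18} = 5, u_{19} = 9, u_{20} = 7, u_{21} = 0, u_{22} = 10, u_{23} = 7, u_{24} = 3, u_{25} = 0, u_{26} = 9, u_{27} = 3, u_{28} = 6, u_{29} = 0, u_{30} = 7, u_{31} = 6, u_{32} = 1, u_{33} = 0, u_{34} = 3, u_{35} = 1, u_{36} = 2, u_{37} = 0, u_{38} = 6, u_{39} = 2, u_{40} = 4, u_{41} = 0, u_{42} = 1.
The sequence repeats with period 40.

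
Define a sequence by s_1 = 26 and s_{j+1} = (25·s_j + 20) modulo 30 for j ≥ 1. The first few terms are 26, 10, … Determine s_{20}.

10

s_1 = 26,  s_2 = 10,  s_3 = 0,  s_4 = 20,  s_5 = 10.
Since s_5 = s_2 = 10, the sequence is eventually periodic: after a pre-period of length 1 it cycles with period 3.
For j ≥ 2, s_j depends only on (j - 2) mod 3. (20 - 2) mod 3 = 0, so s_{20} = s_2 = 10.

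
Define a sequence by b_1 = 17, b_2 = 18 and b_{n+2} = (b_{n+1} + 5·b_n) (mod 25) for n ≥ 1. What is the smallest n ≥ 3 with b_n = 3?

3

Listing terms: b_1 = 17, b_2 = 18, b_3 = 3, b_4 = 18, b_5 = 8, b_6 = 23, b_7 = 13, b_8 = 3, b_9 = 18.
Since (b_8, b_9) = (b_3, b_4) = (3, 18) (two consecutive terms determine the rest), the sequence is eventually periodic: after a pre-period of length 2 it cycles with period 5.
The value 3 first appears (with n ≥ 3) at b_3.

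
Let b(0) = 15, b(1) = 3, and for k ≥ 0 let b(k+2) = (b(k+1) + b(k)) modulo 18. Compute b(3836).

We have b(0) = 15; b(1) = 3; b(2) = 0; b(3) = 3; b(4) = 3; b(5) = 6; b(6) = 9; b(7) = 15; b(8) = 6; b(9) = 3; b(10) = 9; b(11) = 12; b(12) = 3; b(13) = 15; b(14) = 0; b(15) = 15; b(16) = 15; b(17) = 12; b(18) = 9; b(19) = 3; b(20) = 12; b(21) = 15; b(22) = 9; b(23) = 6; b(24) = 15; b(25) = 3.
The sequence repeats with period 24.
So b(3836) = b(0 + ((3836-0) mod 24)) = b(20) = 12.

12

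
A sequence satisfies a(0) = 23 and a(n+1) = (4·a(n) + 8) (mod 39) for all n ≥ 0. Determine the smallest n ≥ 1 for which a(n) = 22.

We have a(0) = 23; a(1) = 22; a(2) = 18; a(3) = 2; a(4) = 16; a(5) = 33; a(6) = 23.
The sequence repeats with period 6.
The value 22 first appears (with n ≥ 1) at a(1).

1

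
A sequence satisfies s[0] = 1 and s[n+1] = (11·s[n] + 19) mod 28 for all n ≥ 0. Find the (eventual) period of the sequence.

Listing terms: s[0] = 1,  s[1] = 2,  s[2] = 13,  s[3] = 22,  s[4] = 9,  s[5] = 6,  s[6] = 1.
Since s[6] = s[0] = 1, the sequence is periodic with period 6.

6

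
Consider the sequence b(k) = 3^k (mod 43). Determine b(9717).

22

Computing terms: b(1) = 3; b(2) = 9; b(3) = 27; b(4) = 38; b(5) = 28; b(6) = 41; b(7) = 37; b(8) = 25; b(9) = 32; b(10) = 10; b(11) = 30; b(12) = 4; b(13) = 12; b(14) = 36; b(15) = 22; b(16) = 23; b(17) = 26; b(18) = 35; b(19) = 19; b(20) = 14; b(21) = 42; b(22) = 40; b(23) = 34; b(24) = 16; b(25) = 5; b(26) = 15; b(27) = 2; b(28) = 6; b(29) = 18; b(30) = 11; b(31) = 33; b(32) = 13; b(33) = 39; b(34) = 31; b(35) = 7; b(36) = 21; b(37) = 20; b(38) = 17; b(39) = 8; b(40) = 24; b(41) = 29; b(42) = 1; b(43) = 3.
The sequence repeats with period 42.
So b(9717) = b(1 + ((9717-1) mod 42)) = b(15) = 22.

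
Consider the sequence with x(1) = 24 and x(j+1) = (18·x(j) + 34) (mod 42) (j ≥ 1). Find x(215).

4

Computing terms: x(1) = 24; x(2) = 4; x(3) = 22; x(4) = 10; x(5) = 4.
Since x(5) = x(2) = 4, the sequence is eventually periodic: after a pre-period of length 1 it cycles with period 3.
For j ≥ 2, x(j) depends only on (j - 2) mod 3. (215 - 2) mod 3 = 0, so x(215) = x(2) = 4.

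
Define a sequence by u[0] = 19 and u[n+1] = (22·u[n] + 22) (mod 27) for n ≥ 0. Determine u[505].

26

Listing terms: u[0] = 19, u[1] = 8, u[2] = 9, u[3] = 4, u[4] = 2, u[5] = 12, u[6] = 16, u[7] = 23, u[8] = 15, u[9] = 1, u[10] = 17, u[11] = 18, u[12] = 13, u[13] = 11, u[14] = 21, u[15] = 25, u[16] = 5, u[17] = 24, u[18] = 10, u[19] = 26, u[20] = 0, u[21] = 22, u[22] = 20, u[23] = 3, u[24] = 7, u[25] = 14, u[26] = 6, u[27] = 19.
The sequence repeats with period 27.
So u[505] = u[0 + ((505-0) mod 27)] = u[19] = 26.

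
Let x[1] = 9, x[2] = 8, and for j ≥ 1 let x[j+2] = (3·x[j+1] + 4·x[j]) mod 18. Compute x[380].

8

Listing terms: x[1] = 9,  x[2] = 8,  x[3] = 6,  x[4] = 14,  x[5] = 12,  x[6] = 2,  x[7] = 0,  x[8] = 8,  x[9] = 6.
Since (x[8], x[9]) = (x[2], x[3]) = (8, 6) (two consecutive terms determine the rest), the sequence is eventually periodic: after a pre-period of length 1 it cycles with period 6.
For j ≥ 2, x[j] depends only on (j - 2) mod 6. (380 - 2) mod 6 = 0, so x[380] = x[2] = 8.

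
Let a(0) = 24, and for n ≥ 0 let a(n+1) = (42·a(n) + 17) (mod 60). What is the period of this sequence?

We have a(0) = 24,  a(1) = 5,  a(2) = 47,  a(3) = 11,  a(4) = 59,  a(5) = 35,  a(6) = 47.
Since a(6) = a(2) = 47, the sequence is eventually periodic: after a pre-period of length 2 it cycles with period 4.

4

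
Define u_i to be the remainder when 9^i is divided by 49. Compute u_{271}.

23

Computing terms: u_1 = 9,  u_2 = 32,  u_3 = 43,  u_4 = 44,  u_5 = 4,  u_6 = 36,  u_7 = 30,  u_8 = 25,  u_9 = 29,  u_{10} = 16,  u_{11} = 46,  u_{12} = 22,  u_{13} = 2,  u_{14} = 18,  u_{15} = 15,  u_{16} = 37,  u_{17} = 39,  u_{18} = 8,  u_{19} = 23,  u_{20} = 11,  u_{21} = 1,  u_{22} = 9.
The sequence repeats with period 21.
So u_{271} = u_{1 + ((271-1) mod 21)} = u_{19} = 23.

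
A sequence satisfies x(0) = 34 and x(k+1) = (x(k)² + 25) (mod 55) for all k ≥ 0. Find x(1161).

1

We have x(0) = 34, x(1) = 26, x(2) = 41, x(3) = 1, x(4) = 26.
Since x(4) = x(1) = 26, the sequence is eventually periodic: after a pre-period of length 1 it cycles with period 3.
For k ≥ 1, x(k) depends only on (k - 1) mod 3. (1161 - 1) mod 3 = 2, so x(1161) = x(3) = 1.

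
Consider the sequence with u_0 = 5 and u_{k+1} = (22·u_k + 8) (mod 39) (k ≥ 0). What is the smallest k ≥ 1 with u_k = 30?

2

u_0 = 5, u_1 = 1, u_2 = 30, u_3 = 5.
Since u_3 = u_0 = 5, the sequence is periodic with period 3.
The value 30 first appears (with k ≥ 1) at u_2.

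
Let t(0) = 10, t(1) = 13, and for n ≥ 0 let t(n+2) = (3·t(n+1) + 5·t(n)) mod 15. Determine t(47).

We have t(0) = 10, t(1) = 13, t(2) = 14, t(3) = 2, t(4) = 1, t(5) = 13, t(6) = 14.
Since (t(5), t(6)) = (t(1), t(2)) = (13, 14) (two consecutive terms determine the rest), the sequence is eventually periodic: after a pre-period of length 1 it cycles with period 4.
For n ≥ 1, t(n) depends only on (n - 1) mod 4. (47 - 1) mod 4 = 2, so t(47) = t(3) = 2.

2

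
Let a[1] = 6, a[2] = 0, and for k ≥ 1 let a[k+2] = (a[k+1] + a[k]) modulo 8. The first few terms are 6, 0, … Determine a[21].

a[1] = 6; a[2] = 0; a[3] = 6; a[4] = 6; a[5] = 4; a[6] = 2; a[7] = 6; a[8] = 0.
The sequence repeats with period 6.
So a[21] = a[1 + ((21-1) mod 6)] = a[3] = 6.

6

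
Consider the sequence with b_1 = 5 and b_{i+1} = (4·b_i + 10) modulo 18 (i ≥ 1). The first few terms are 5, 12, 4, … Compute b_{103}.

8

Listing terms: b_1 = 5,  b_2 = 12,  b_3 = 4,  b_4 = 8,  b_5 = 6,  b_6 = 16,  b_7 = 2,  b_8 = 0,  b_9 = 10,  b_{10} = 14,  b_{11} = 12.
Since b_{11} = b_2 = 12, the sequence is eventually periodic: after a pre-period of length 1 it cycles with period 9.
For i ≥ 2, b_i depends only on (i - 2) mod 9. (103 - 2) mod 9 = 2, so b_{103} = b_4 = 8.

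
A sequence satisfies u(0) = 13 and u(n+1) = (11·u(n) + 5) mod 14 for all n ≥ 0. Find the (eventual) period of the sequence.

6

We have u(0) = 13, u(1) = 8, u(2) = 9, u(3) = 6, u(4) = 1, u(5) = 2, u(6) = 13.
Since u(6) = u(0) = 13, the sequence is periodic with period 6.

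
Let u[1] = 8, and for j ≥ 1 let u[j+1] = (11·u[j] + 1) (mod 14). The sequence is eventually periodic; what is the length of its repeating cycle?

We have u[1] = 8,  u[2] = 5,  u[3] = 0,  u[4] = 1,  u[5] = 12,  u[6] = 7,  u[7] = 8.
Since u[7] = u[1] = 8, the sequence is periodic with period 6.

6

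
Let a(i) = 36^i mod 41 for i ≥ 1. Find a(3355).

9

Computing terms: a(1) = 36; a(2) = 25; a(3) = 39; a(4) = 10; a(5) = 32; a(6) = 4; a(7) = 21; a(8) = 18; a(9) = 33; a(10) = 40; a(11) = 5; a(12) = 16; a(13) = 2; a(14) = 31; a(15) = 9; a(16) = 37; a(17) = 20; a(18) = 23; a(19) = 8; a(20) = 1; a(21) = 36.
The sequence repeats with period 20.
So a(3355) = a(1 + ((3355-1) mod 20)) = a(15) = 9.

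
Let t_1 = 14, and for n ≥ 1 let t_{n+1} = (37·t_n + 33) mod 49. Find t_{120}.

Computing terms: t_1 = 14; t_2 = 12; t_3 = 36; t_4 = 42; t_5 = 19; t_6 = 1; t_7 = 21; t_8 = 26; t_9 = 15; t_{10} = 0; t_{11} = 33; t_{12} = 29; t_{13} = 28; t_{14} = 40; t_{15} = 43; t_{16} = 7; t_{17} = 47; t_{18} = 8; t_{19} = 35; t_{20} = 5; t_{21} = 22; t_{22} = 14.
The sequence repeats with period 21.
(120 - 1) mod 21 = 14, so t_{120} = t_{15} = 43.

43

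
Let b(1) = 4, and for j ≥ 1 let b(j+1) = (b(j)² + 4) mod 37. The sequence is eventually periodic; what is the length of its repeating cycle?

We have b(1) = 4; b(2) = 20; b(3) = 34; b(4) = 13; b(5) = 25; b(6) = 0; b(7) = 4.
Since b(7) = b(1) = 4, the sequence is periodic with period 6.

6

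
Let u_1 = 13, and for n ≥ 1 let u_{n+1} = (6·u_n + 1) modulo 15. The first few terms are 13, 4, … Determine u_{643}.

Computing terms: u_1 = 13,  u_2 = 4,  u_3 = 10,  u_4 = 1,  u_5 = 7,  u_6 = 13.
The sequence repeats with period 5.
(643 - 1) mod 5 = 2, so u_{643} = u_3 = 10.

10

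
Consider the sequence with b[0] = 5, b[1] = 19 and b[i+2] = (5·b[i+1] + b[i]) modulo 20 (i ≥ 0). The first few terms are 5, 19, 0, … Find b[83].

We have b[0] = 5, b[1] = 19, b[2] = 0, b[3] = 19, b[4] = 15, b[5] = 14, b[6] = 5, b[7] = 19.
The sequence repeats with period 6.
So b[83] = b[0 + ((83-0) mod 6)] = b[5] = 14.

14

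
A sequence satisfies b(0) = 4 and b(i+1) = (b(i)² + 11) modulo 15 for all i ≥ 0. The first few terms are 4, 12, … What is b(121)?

12

We have b(0) = 4,  b(1) = 12,  b(2) = 5,  b(3) = 6,  b(4) = 2,  b(5) = 0,  b(6) = 11,  b(7) = 12.
Since b(7) = b(1) = 12, the sequence is eventually periodic: after a pre-period of length 1 it cycles with period 6.
For i ≥ 1, b(i) depends only on (i - 1) mod 6. (121 - 1) mod 6 = 0, so b(121) = b(1) = 12.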